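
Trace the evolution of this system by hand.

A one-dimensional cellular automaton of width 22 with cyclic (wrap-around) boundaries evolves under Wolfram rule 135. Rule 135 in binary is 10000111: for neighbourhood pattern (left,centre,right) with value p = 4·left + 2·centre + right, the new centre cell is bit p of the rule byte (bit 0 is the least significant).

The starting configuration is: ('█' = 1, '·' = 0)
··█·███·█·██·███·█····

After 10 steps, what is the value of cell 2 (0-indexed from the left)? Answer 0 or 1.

step 0: ··█·███·█·██·███·█····
step 1: ███··█··█·····█··█·███
step 2: ██··██·██·█████·██··██
step 3: █··█·······███·····█·█
step 4: ··██·██████·█··█████··
step 5: ██····████··█·█·███··█
step 6: █··███·██··██·█··█··█·
step 7: █·█·█·····█···█·██·██·
step 8: █·█·█·█████·███·······
step 9: █·█·█··███···█··██████
step 10: ··█·█·█·█··███·█·█████

1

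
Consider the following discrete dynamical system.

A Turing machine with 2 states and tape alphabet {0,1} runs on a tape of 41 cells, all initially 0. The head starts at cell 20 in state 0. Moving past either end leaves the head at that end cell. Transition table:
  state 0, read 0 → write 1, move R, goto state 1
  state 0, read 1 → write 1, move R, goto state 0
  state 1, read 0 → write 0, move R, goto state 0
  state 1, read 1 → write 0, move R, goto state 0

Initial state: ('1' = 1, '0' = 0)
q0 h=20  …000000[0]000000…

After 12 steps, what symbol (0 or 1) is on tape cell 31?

0

gen 0: q0 h=20  …000000[0]000000…
gen 1: q1 h=21  …000001[0]000000…
gen 2: q0 h=22  …000010[0]000000…
gen 3: q1 h=23  …000101[0]000000…
gen 4: q0 h=24  …001010[0]000000…
gen 5: q1 h=25  …010101[0]000000…
gen 6: q0 h=26  …101010[0]000000…
gen 7: q1 h=27  …010101[0]000000…
gen 8: q0 h=28  …101010[0]000000…
gen 9: q1 h=29  …010101[0]000000…
gen 10: q0 h=30  …101010[0]000000…
gen 11: q1 h=31  …010101[0]000000…
gen 12: q0 h=32  …101010[0]000000…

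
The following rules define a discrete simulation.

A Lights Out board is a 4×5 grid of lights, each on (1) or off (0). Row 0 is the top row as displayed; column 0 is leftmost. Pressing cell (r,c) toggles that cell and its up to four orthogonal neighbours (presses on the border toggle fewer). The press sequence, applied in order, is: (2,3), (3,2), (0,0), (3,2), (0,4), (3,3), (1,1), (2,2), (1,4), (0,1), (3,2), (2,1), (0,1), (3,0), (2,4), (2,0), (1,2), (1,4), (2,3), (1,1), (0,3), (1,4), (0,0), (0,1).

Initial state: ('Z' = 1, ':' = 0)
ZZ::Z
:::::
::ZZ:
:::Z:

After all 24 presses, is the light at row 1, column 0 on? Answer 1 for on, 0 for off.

k=0  ZZ::Z
:::::
::ZZ:
:::Z:
k=1  ZZ::Z
:::Z:
::::Z
:::::
k=2  ZZ::Z
:::Z:
::Z:Z
:ZZZ:
k=3  ::::Z
Z::Z:
::Z:Z
:ZZZ:
k=4  ::::Z
Z::Z:
::::Z
:::::
k=5  :::Z:
Z::ZZ
::::Z
:::::
k=6  :::Z:
Z::ZZ
:::ZZ
::ZZZ
k=7  :Z:Z:
:ZZZZ
:Z:ZZ
::ZZZ
k=8  :Z:Z:
:Z:ZZ
::Z:Z
:::ZZ
k=9  :Z:ZZ
:Z:::
::Z::
:::ZZ
k=10  Z:ZZZ
:::::
::Z::
:::ZZ
k=11  Z:ZZZ
:::::
:::::
:ZZ:Z
k=12  Z:ZZZ
:Z:::
ZZZ::
::Z:Z
k=13  :Z:ZZ
:::::
ZZZ::
::Z:Z
k=14  :Z:ZZ
:::::
:ZZ::
ZZZ:Z
k=15  :Z:ZZ
::::Z
:ZZZZ
ZZZ::
k=16  :Z:ZZ
Z:::Z
Z:ZZZ
:ZZ::
k=17  :ZZZZ
ZZZZZ
Z::ZZ
:ZZ::
k=18  :ZZZ:
ZZZ::
Z::Z:
:ZZ::
k=19  :ZZZ:
ZZZZ:
Z:Z:Z
:ZZZ:
k=20  ::ZZ:
:::Z:
ZZZ:Z
:ZZZ:
k=21  ::::Z
:::::
ZZZ:Z
:ZZZ:
k=22  :::::
:::ZZ
ZZZ::
:ZZZ:
k=23  ZZ:::
Z::ZZ
ZZZ::
:ZZZ:
k=24  ::Z::
ZZ:ZZ
ZZZ::
:ZZZ:

1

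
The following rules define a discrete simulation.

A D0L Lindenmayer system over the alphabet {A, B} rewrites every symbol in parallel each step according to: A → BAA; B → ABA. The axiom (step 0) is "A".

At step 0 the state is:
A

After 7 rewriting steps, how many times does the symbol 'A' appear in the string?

1458

gen 0: A
gen 1: BAA
gen 2: ABABAABAA
gen 3: BAAABABAAABABAABAAABABAABAA
gen 4: ABABAABAABAAABABAAABABAABAABAAABABAAABABAABAAABABAABAABAAABABAAABABAABAAABABAABAA
gen 5: BAAABABAAABABAABAAABABAABAAABABAABAABAAABABAAABABAABAABAAA…ABAABAAABABAAABABAABAAABABAABAABAAABABAAABABAABAAABABAABAA  (len 243)
gen 6: ABABAABAABAAABABAAABABAABAABAAABABAAABABAABAAABABAABAABAAA…ABAABAAABABAAABABAABAAABABAABAABAAABABAAABABAABAAABABAABAA  (len 729)
gen 7: BAAABABAAABABAABAAABABAABAAABABAABAABAAABABAAABABAABAABAAA…ABAABAAABABAAABABAABAAABABAABAABAAABABAAABABAABAAABABAABAA  (len 2187)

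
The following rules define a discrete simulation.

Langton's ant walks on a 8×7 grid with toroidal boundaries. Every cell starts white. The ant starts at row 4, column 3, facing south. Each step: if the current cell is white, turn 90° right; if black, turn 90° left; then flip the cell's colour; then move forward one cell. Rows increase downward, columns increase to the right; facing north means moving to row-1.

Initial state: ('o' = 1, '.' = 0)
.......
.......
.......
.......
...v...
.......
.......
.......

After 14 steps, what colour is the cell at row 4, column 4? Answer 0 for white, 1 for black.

t=0: .......
.......
.......
.......
...v...
.......
.......
.......
t=1: .......
.......
.......
.......
..<o...
.......
.......
.......
t=2: .......
.......
.......
..^....
..oo...
.......
.......
.......
t=3: .......
.......
.......
..o>...
..oo...
.......
.......
.......
t=4: .......
.......
.......
..oo...
..ov...
.......
.......
.......
t=5: .......
.......
.......
..oo...
..o.>..
.......
.......
.......
t=6: .......
.......
.......
..oo...
..o.o..
....v..
.......
.......
t=7: .......
.......
.......
..oo...
..o.o..
...<o..
.......
.......
t=8: .......
.......
.......
..oo...
..o^o..
...oo..
.......
.......
t=9: .......
.......
.......
..oo...
..oo>..
...oo..
.......
.......
t=10: .......
.......
.......
..oo^..
..oo...
...oo..
.......
.......
t=11: .......
.......
.......
..ooo>.
..oo...
...oo..
.......
.......
t=12: .......
.......
.......
..oooo.
..oo.v.
...oo..
.......
.......
t=13: .......
.......
.......
..oooo.
..oo<o.
...oo..
.......
.......
t=14: .......
.......
.......
..oo^o.
..oooo.
...oo..
.......
.......

1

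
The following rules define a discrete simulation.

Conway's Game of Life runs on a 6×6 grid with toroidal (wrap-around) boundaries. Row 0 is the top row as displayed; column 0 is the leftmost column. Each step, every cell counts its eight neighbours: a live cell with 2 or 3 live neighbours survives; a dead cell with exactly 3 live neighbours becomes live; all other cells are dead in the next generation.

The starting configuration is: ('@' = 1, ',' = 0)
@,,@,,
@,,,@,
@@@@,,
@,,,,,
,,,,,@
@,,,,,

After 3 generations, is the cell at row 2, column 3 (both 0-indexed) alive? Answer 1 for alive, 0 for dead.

0

0) @,,@,,
@,,,@,
@@@@,,
@,,,,,
,,,,,@
@,,,,,
1) @@,,,,
@,,,@,
@,@@,,
@,@,,@
@,,,,@
@,,,,@
2) ,@,,,,
@,@@,,
@,@@@,
,,@@@,
,,,,@,
,,,,,,
3) ,@@,,,
@,,,@@
,,,,,,
,@@,,,
,,,,@,
,,,,,,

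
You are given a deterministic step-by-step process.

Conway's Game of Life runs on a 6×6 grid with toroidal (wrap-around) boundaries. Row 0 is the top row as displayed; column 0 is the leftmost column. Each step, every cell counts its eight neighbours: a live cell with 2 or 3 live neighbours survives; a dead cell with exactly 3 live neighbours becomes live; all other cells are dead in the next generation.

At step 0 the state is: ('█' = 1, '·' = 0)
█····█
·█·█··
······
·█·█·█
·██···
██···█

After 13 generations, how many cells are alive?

5

step 0: █····█
·█·█··
······
·█·█·█
·██···
██···█
step 1: ··█·██
█·····
█···█·
██····
····██
··█··█
step 2: ██·███
██·██·
█·····
██··█·
·█··██
█·····
step 3: ···█··
···█··
··███·
·█··█·
·█··█·
··██··
step 4: ···██·
······
··█·█·
·█··██
·█··█·
··███·
step 5: ··█·█·
····█·
···███
███·██
██····
··█··█
step 6: ····██
······
·██···
··█···
···██·
█·██·█
step 7: █··███
······
·██···
·██···
·█··██
█·█···
step 8: ██·███
██████
·██···
···█··
···█·█
··█···
step 9: ······
······
·····█
···██·
··███·
·██···
step 10: ······
······
····█·
··█··█
·█··█·
·██···
step 11: ······
······
······
···███
██·█··
·██···
step 12: ······
······
····█·
█·████
██·█·█
███···
step 13: ·█····
······
····█·
··█···
······
··█··█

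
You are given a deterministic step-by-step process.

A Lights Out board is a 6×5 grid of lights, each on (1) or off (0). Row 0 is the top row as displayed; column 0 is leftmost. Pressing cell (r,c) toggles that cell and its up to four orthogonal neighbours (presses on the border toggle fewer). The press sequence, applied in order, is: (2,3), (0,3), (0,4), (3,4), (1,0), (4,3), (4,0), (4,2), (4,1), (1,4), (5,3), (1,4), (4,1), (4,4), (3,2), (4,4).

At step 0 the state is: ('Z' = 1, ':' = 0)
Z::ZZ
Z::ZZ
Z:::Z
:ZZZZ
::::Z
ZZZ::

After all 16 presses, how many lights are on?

step 0: Z::ZZ
Z::ZZ
Z:::Z
:ZZZZ
::::Z
ZZZ::
step 1: Z::ZZ
Z:::Z
Z:ZZ:
:ZZ:Z
::::Z
ZZZ::
step 2: Z:Z::
Z::ZZ
Z:ZZ:
:ZZ:Z
::::Z
ZZZ::
step 3: Z:ZZZ
Z::Z:
Z:ZZ:
:ZZ:Z
::::Z
ZZZ::
step 4: Z:ZZZ
Z::Z:
Z:ZZZ
:ZZZ:
:::::
ZZZ::
step 5: ::ZZZ
:Z:Z:
::ZZZ
:ZZZ:
:::::
ZZZ::
step 6: ::ZZZ
:Z:Z:
::ZZZ
:ZZ::
::ZZZ
ZZZZ:
step 7: ::ZZZ
:Z:Z:
::ZZZ
ZZZ::
ZZZZZ
:ZZZ:
step 8: ::ZZZ
:Z:Z:
::ZZZ
ZZ:::
Z:::Z
:Z:Z:
step 9: ::ZZZ
:Z:Z:
::ZZZ
Z::::
:ZZ:Z
:::Z:
step 10: ::ZZ:
:Z::Z
::ZZ:
Z::::
:ZZ:Z
:::Z:
step 11: ::ZZ:
:Z::Z
::ZZ:
Z::::
:ZZZZ
::Z:Z
step 12: ::ZZZ
:Z:Z:
::ZZZ
Z::::
:ZZZZ
::Z:Z
step 13: ::ZZZ
:Z:Z:
::ZZZ
ZZ:::
Z::ZZ
:ZZ:Z
step 14: ::ZZZ
:Z:Z:
::ZZZ
ZZ::Z
Z::::
:ZZ::
step 15: ::ZZZ
:Z:Z:
:::ZZ
Z:ZZZ
Z:Z::
:ZZ::
step 16: ::ZZZ
:Z:Z:
:::ZZ
Z:ZZ:
Z:ZZZ
:ZZ:Z

17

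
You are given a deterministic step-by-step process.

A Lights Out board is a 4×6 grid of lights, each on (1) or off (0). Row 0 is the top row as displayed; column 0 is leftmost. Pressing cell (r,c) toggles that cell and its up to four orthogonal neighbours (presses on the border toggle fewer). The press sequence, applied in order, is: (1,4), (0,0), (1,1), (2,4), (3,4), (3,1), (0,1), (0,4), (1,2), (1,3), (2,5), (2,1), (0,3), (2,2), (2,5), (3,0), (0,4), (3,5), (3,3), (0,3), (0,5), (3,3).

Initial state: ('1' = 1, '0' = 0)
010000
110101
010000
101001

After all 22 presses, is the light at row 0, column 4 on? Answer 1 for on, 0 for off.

0

gen 0: 010000
110101
010000
101001
gen 1: 010010
110010
010010
101001
gen 2: 100010
010010
010010
101001
gen 3: 110010
101010
000010
101001
gen 4: 110010
101000
000101
101011
gen 5: 110010
101000
000111
101100
gen 6: 110010
101000
010111
010100
gen 7: 001010
111000
010111
010100
gen 8: 001101
111010
010111
010100
gen 9: 000101
100110
011111
010100
gen 10: 000001
101000
011011
010100
gen 11: 000001
101001
011000
010101
gen 12: 000001
111001
100000
000101
gen 13: 001111
111101
100000
000101
gen 14: 001111
110101
111100
001101
gen 15: 001111
110100
111111
001100
gen 16: 001111
110100
011111
111100
gen 17: 001000
110110
011111
111100
gen 18: 001000
110110
011110
111111
gen 19: 001000
110110
011010
110001
gen 20: 000110
110010
011010
110001
gen 21: 000101
110011
011010
110001
gen 22: 000101
110011
011110
111111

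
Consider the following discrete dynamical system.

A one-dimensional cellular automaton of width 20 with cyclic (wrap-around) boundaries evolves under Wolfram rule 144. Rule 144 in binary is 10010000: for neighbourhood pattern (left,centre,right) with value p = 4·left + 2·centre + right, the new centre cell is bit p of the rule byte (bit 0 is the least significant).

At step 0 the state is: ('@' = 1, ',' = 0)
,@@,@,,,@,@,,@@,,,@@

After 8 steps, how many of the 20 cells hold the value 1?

3

gen 0: ,@@,@,,,@,@,,@@,,,@@
gen 1: ,,,,,@,,,,,@,,,@,,,,
gen 2: ,,,,,,@,,,,,@,,,@,,,
gen 3: ,,,,,,,@,,,,,@,,,@,,
gen 4: ,,,,,,,,@,,,,,@,,,@,
gen 5: ,,,,,,,,,@,,,,,@,,,@
gen 6: @,,,,,,,,,@,,,,,@,,,
gen 7: ,@,,,,,,,,,@,,,,,@,,
gen 8: ,,@,,,,,,,,,@,,,,,@,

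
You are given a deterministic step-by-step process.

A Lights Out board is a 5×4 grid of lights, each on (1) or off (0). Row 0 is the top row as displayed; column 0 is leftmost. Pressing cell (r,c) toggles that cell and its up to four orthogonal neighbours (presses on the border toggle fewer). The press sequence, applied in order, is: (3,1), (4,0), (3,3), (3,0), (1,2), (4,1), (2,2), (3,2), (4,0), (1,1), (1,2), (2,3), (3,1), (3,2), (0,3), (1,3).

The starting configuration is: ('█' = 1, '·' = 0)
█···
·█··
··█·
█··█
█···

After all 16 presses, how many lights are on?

13

t=0: █···
·█··
··█·
█··█
█···
t=1: █···
·█··
·██·
·███
██··
t=2: █···
·█··
·██·
████
····
t=3: █···
·█··
·███
██··
···█
t=4: █···
·█··
████
····
█··█
t=5: █·█·
··██
██·█
····
█··█
t=6: █·█·
··██
██·█
·█··
·███
t=7: █·█·
···█
█·█·
·██·
·███
t=8: █·█·
···█
█···
···█
·█·█
t=9: █·█·
···█
█···
█··█
█··█
t=10: ███·
████
██··
█··█
█··█
t=11: ██··
█···
███·
█··█
█··█
t=12: ██··
█··█
██·█
█···
█··█
t=13: ██··
█··█
█··█
·██·
██·█
t=14: ██··
█··█
█·██
···█
████
t=15: ████
█···
█·██
···█
████
t=16: ███·
█·██
█·█·
···█
████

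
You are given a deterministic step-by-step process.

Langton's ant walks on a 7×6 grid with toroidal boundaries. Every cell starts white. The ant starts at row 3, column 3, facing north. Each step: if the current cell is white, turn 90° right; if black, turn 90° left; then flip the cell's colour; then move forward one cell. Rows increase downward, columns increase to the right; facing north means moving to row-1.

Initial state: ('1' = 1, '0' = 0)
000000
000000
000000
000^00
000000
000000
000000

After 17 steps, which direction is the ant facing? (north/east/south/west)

west

t=0: 000000
000000
000000
000^00
000000
000000
000000
t=1: 000000
000000
000000
0001>0
000000
000000
000000
t=2: 000000
000000
000000
000110
0000v0
000000
000000
t=3: 000000
000000
000000
000110
000<10
000000
000000
t=4: 000000
000000
000000
000^10
000110
000000
000000
t=5: 000000
000000
000000
00<010
000110
000000
000000
t=6: 000000
000000
00^000
001010
000110
000000
000000
t=7: 000000
000000
001>00
001010
000110
000000
000000
t=8: 000000
000000
001100
001v10
000110
000000
000000
t=9: 000000
000000
001100
00<110
000110
000000
000000
t=10: 000000
000000
001100
000110
00v110
000000
000000
t=11: 000000
000000
001100
000110
0<1110
000000
000000
t=12: 000000
000000
001100
0^0110
011110
000000
000000
t=13: 000000
000000
001100
01>110
011110
000000
000000
t=14: 000000
000000
001100
011110
01v110
000000
000000
t=15: 000000
000000
001100
011110
010>10
000000
000000
t=16: 000000
000000
001100
011^10
010010
000000
000000
t=17: 000000
000000
001100
01<010
010010
000000
000000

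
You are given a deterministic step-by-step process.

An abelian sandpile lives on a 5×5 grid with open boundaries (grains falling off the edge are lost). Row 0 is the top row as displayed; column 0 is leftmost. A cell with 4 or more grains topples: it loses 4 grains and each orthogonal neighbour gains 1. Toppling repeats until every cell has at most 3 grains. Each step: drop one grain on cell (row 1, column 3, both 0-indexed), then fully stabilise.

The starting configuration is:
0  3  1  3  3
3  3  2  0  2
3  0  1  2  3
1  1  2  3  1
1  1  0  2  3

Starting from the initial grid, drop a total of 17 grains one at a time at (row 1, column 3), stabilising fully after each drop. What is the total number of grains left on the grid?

50

[0] 0  3  1  3  3
3  3  2  0  2
3  0  1  2  3
1  1  2  3  1
1  1  0  2  3
[1] 0  3  1  3  3
3  3  2  1  2
3  0  1  2  3
1  1  2  3  1
1  1  0  2  3
[2] 0  3  1  3  3
3  3  2  2  2
3  0  1  2  3
1  1  2  3  1
1  1  0  2  3
[3] 0  3  1  3  3
3  3  2  3  2
3  0  1  2  3
1  1  2  3  1
1  1  0  2  3
[4] 0  3  2  1  1
3  3  3  3  1
3  0  2  1  1
1  1  3  0  3
1  1  0  3  3
[5] 2  1  0  3  1
1  2  2  1  2
0  2  3  2  1
2  1  3  0  3
1  1  0  3  3
[6] 2  1  0  3  1
1  2  2  2  2
0  2  3  2  1
2  1  3  0  3
1  1  0  3  3
[7] 2  1  0  3  1
1  2  2  3  2
0  2  3  2  1
2  1  3  0  3
1  1  0  3  3
[8] 2  1  1  0  2
1  2  3  1  3
0  2  3  3  1
2  1  3  0  3
1  1  0  3  3
[9] 2  1  1  0  2
1  2  3  2  3
0  2  3  3  1
2  1  3  0  3
1  1  0  3  3
[10] 2  1  1  0  2
1  2  3  3  3
0  2  3  3  1
2  1  3  0  3
1  1  0  3  3
[11] 2  1  2  1  3
1  3  1  3  0
0  3  2  1  3
2  2  0  2  3
1  1  1  3  3
[12] 2  1  2  2  3
1  3  2  0  1
0  3  2  2  3
2  2  0  2  3
1  1  1  3  3
[13] 2  1  2  2  3
1  3  2  1  1
0  3  2  2  3
2  2  0  2  3
1  1  1  3  3
[14] 2  1  2  2  3
1  3  2  2  1
0  3  2  2  3
2  2  0  2  3
1  1  1  3  3
[15] 2  1  2  2  3
1  3  2  3  1
0  3  2  2  3
2  2  0  2  3
1  1  1  3  3
[16] 2  1  2  3  3
1  3  3  0  2
0  3  2  3  3
2  2  0  2  3
1  1  1  3  3
[17] 2  1  2  3  3
1  3  3  1  2
0  3  2  3  3
2  2  0  2  3
1  1  1  3  3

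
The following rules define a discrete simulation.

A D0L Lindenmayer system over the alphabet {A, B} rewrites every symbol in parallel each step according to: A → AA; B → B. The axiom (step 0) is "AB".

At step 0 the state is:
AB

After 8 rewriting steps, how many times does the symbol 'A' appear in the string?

k=0  AB
k=1  AAB
k=2  AAAAB
k=3  AAAAAAAAB
k=4  AAAAAAAAAAAAAAAAB
k=5  AAAAAAAAAAAAAAAAAAAAAAAAAAAAAAAAB
k=6  AAAAAAAAAAAAAAAAAAAAAAAAAAAAAAAAAAAAAAAAAAAAAAAAAAAAAAAAAAAAAAAAB
k=7  AAAAAAAAAAAAAAAAAAAAAAAAAAAAAAAAAAAAAAAAAAAAAAAAAAAAAAAAAA…AAAAAAAAAAAAAAAAAAAAAAAAAAAAAAAAAAAAAAAAAAAAAAAAAAAAAAAAAB  (len 129)
k=8  AAAAAAAAAAAAAAAAAAAAAAAAAAAAAAAAAAAAAAAAAAAAAAAAAAAAAAAAAA…AAAAAAAAAAAAAAAAAAAAAAAAAAAAAAAAAAAAAAAAAAAAAAAAAAAAAAAAAB  (len 257)

256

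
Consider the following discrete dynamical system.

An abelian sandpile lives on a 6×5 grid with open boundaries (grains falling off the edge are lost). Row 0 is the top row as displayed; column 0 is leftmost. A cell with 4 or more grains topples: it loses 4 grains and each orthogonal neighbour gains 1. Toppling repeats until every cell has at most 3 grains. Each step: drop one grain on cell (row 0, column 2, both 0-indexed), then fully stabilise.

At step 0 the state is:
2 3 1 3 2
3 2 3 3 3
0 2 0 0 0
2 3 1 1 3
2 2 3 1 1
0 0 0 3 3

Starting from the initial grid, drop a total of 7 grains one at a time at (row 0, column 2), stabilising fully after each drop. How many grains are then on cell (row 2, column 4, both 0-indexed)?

1

0) 2 3 1 3 2
3 2 3 3 3
0 2 0 0 0
2 3 1 1 3
2 2 3 1 1
0 0 0 3 3
1) 2 3 2 3 2
3 2 3 3 3
0 2 0 0 0
2 3 1 1 3
2 2 3 1 1
0 0 0 3 3
2) 2 3 3 3 2
3 2 3 3 3
0 2 0 0 0
2 3 1 1 3
2 2 3 1 1
0 0 0 3 3
3) 0 2 3 2 0
1 1 2 2 1
1 3 1 1 1
2 3 1 1 3
2 2 3 1 1
0 0 0 3 3
4) 0 3 0 3 0
1 1 3 2 1
1 3 1 1 1
2 3 1 1 3
2 2 3 1 1
0 0 0 3 3
5) 0 3 1 3 0
1 1 3 2 1
1 3 1 1 1
2 3 1 1 3
2 2 3 1 1
0 0 0 3 3
6) 0 3 2 3 0
1 1 3 2 1
1 3 1 1 1
2 3 1 1 3
2 2 3 1 1
0 0 0 3 3
7) 0 3 3 3 0
1 1 3 2 1
1 3 1 1 1
2 3 1 1 3
2 2 3 1 1
0 0 0 3 3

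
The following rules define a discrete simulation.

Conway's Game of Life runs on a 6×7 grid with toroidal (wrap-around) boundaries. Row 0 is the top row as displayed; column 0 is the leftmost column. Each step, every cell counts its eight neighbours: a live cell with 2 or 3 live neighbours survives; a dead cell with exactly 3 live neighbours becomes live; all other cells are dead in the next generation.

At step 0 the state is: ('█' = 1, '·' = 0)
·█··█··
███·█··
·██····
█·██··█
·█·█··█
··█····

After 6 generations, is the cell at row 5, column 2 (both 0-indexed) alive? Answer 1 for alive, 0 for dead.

1

gen 0: ·█··█··
███·█··
·██····
█·██··█
·█·█··█
··█····
gen 1: █······
█······
······█
···█··█
·█·█··█
████···
gen 2: █·█···█
█·····█
█·····█
··█··██
·█·██·█
···█··█
gen 3: ·█···█·
·····█·
·█·····
·████··
···██·█
·█·██·█
gen 4: █·█··██
·······
·█·██··
██··██·
·█·····
···█··█
gen 5: █····██
███████
██████·
██·███·
·██·███
·██··██
gen 6: ·······
·······
·······
·······
·······
··██···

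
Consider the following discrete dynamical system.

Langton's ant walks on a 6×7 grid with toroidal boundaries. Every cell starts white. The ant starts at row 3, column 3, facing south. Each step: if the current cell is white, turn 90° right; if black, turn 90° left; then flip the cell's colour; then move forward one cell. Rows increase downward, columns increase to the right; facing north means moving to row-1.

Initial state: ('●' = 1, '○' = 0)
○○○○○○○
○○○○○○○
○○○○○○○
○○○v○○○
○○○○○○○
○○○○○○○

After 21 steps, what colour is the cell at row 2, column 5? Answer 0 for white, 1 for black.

0

k=0  ○○○○○○○
○○○○○○○
○○○○○○○
○○○v○○○
○○○○○○○
○○○○○○○
k=1  ○○○○○○○
○○○○○○○
○○○○○○○
○○<●○○○
○○○○○○○
○○○○○○○
k=2  ○○○○○○○
○○○○○○○
○○^○○○○
○○●●○○○
○○○○○○○
○○○○○○○
k=3  ○○○○○○○
○○○○○○○
○○●>○○○
○○●●○○○
○○○○○○○
○○○○○○○
k=4  ○○○○○○○
○○○○○○○
○○●●○○○
○○●v○○○
○○○○○○○
○○○○○○○
k=5  ○○○○○○○
○○○○○○○
○○●●○○○
○○●○>○○
○○○○○○○
○○○○○○○
k=6  ○○○○○○○
○○○○○○○
○○●●○○○
○○●○●○○
○○○○v○○
○○○○○○○
k=7  ○○○○○○○
○○○○○○○
○○●●○○○
○○●○●○○
○○○<●○○
○○○○○○○
k=8  ○○○○○○○
○○○○○○○
○○●●○○○
○○●^●○○
○○○●●○○
○○○○○○○
k=9  ○○○○○○○
○○○○○○○
○○●●○○○
○○●●>○○
○○○●●○○
○○○○○○○
k=10  ○○○○○○○
○○○○○○○
○○●●^○○
○○●●○○○
○○○●●○○
○○○○○○○
k=11  ○○○○○○○
○○○○○○○
○○●●●>○
○○●●○○○
○○○●●○○
○○○○○○○
k=12  ○○○○○○○
○○○○○○○
○○●●●●○
○○●●○v○
○○○●●○○
○○○○○○○
k=13  ○○○○○○○
○○○○○○○
○○●●●●○
○○●●<●○
○○○●●○○
○○○○○○○
k=14  ○○○○○○○
○○○○○○○
○○●●^●○
○○●●●●○
○○○●●○○
○○○○○○○
k=15  ○○○○○○○
○○○○○○○
○○●<○●○
○○●●●●○
○○○●●○○
○○○○○○○
k=16  ○○○○○○○
○○○○○○○
○○●○○●○
○○●v●●○
○○○●●○○
○○○○○○○
k=17  ○○○○○○○
○○○○○○○
○○●○○●○
○○●○>●○
○○○●●○○
○○○○○○○
k=18  ○○○○○○○
○○○○○○○
○○●○^●○
○○●○○●○
○○○●●○○
○○○○○○○
k=19  ○○○○○○○
○○○○○○○
○○●○●>○
○○●○○●○
○○○●●○○
○○○○○○○
k=20  ○○○○○○○
○○○○○^○
○○●○●○○
○○●○○●○
○○○●●○○
○○○○○○○
k=21  ○○○○○○○
○○○○○●>
○○●○●○○
○○●○○●○
○○○●●○○
○○○○○○○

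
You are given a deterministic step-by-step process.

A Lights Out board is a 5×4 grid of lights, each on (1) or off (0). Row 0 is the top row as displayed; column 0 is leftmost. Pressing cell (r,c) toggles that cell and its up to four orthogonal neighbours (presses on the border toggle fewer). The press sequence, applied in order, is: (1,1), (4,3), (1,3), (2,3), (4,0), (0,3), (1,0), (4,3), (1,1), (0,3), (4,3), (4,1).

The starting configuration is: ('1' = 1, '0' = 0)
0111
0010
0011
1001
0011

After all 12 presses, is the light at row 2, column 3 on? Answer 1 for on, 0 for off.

0) 0111
0010
0011
1001
0011
1) 0011
1100
0111
1001
0011
2) 0011
1100
0111
1000
0000
3) 0010
1111
0110
1000
0000
4) 0010
1110
0101
1001
0000
5) 0010
1110
0101
0001
1100
6) 0001
1111
0101
0001
1100
7) 1001
0011
1101
0001
1100
8) 1001
0011
1101
0000
1111
9) 1101
1101
1001
0000
1111
10) 1110
1100
1001
0000
1111
11) 1110
1100
1001
0001
1100
12) 1110
1100
1001
0101
0010

1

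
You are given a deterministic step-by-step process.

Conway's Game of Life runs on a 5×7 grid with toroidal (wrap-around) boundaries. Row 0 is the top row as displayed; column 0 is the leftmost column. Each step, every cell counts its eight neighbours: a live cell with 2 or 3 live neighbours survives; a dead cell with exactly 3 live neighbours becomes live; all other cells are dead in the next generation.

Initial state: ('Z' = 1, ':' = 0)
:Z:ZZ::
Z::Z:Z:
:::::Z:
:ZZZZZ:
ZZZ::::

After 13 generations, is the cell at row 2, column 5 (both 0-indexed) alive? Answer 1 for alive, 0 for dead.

gen 0: :Z:ZZ::
Z::Z:Z:
:::::Z:
:ZZZZZ:
ZZZ::::
gen 1: :::ZZ:Z
::ZZ:ZZ
:Z:::Z:
Z::ZZZZ
Z::::Z:
gen 2: Z:ZZ:::
Z:ZZ::Z
:Z:::::
ZZ:::::
Z::::::
gen 3: Z:ZZ:::
Z::Z::Z
::::::Z
ZZ:::::
Z:Z:::Z
gen 4: ::ZZ:::
ZZZZ::Z
:Z::::Z
:Z:::::
::ZZ::Z
gen 5: ::::Z:Z
:::Z::Z
::::::Z
:Z:::::
:Z:Z:::
gen 6: Z:ZZZZ:
Z:::::Z
Z::::::
Z:Z::::
Z:Z::::
gen 7: Z:ZZZZ:
Z::ZZZ:
Z::::::
Z:::::Z
Z:Z:Z::
gen 8: Z:Z::::
Z:Z::Z:
ZZ::ZZ:
Z:::::Z
Z:Z:Z::
gen 9: Z:Z::::
Z:ZZZZ:
::::ZZ:
:::ZZ::
Z::Z:::
gen 10: Z:Z::::
::Z::Z:
::Z:::Z
:::Z:Z:
:ZZZZ::
gen 11: ::::Z::
::ZZ::Z
::ZZZZZ
:Z:::Z:
:Z::Z::
gen 12: ::Z:ZZ:
::Z:::Z
ZZ::::Z
ZZ::::Z
::::ZZ:
gen 13: ::::Z:Z
::ZZ::Z
::Z::Z:
:Z:::::
ZZ:ZZ::

1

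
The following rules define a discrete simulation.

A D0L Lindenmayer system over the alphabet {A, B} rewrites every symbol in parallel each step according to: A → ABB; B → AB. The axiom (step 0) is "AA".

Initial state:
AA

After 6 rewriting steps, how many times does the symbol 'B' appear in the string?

280

step 0: AA
step 1: ABBABB
step 2: ABBABABABBABAB
step 3: ABBABABABBABABBABABBABABABBABABBAB
step 4: ABBABABABBABABBABABBABABABBABABBABABABBABABBABABABBABABBABABBABABABBABABBABABABBAB
step 5: ABBABABABBABABBABABBABABABBABABBABABABBABABBABABABBABABBAB…ABBABABABBABABBABABBABABABBABABBABABABBABABBABABBABABABBAB  (len 198)
step 6: ABBABABABBABABBABABBABABABBABABBABABABBABABBABABABBABABBAB…ABBABABBABABABBABABBABABABBABABBABABABBABABBABABBABABABBAB  (len 478)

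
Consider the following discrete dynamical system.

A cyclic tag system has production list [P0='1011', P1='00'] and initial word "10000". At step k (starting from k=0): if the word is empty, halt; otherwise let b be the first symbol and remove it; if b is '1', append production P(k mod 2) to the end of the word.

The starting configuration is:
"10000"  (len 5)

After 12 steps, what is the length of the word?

k=0  "10000"  (len 5)
k=1  "00001011"  (len 8)
k=2  "0001011"  (len 7)
k=3  "001011"  (len 6)
k=4  "01011"  (len 5)
k=5  "1011"  (len 4)
k=6  "01100"  (len 5)
k=7  "1100"  (len 4)
k=8  "10000"  (len 5)
k=9  "00001011"  (len 8)
k=10  "0001011"  (len 7)
k=11  "001011"  (len 6)
k=12  "01011"  (len 5)

5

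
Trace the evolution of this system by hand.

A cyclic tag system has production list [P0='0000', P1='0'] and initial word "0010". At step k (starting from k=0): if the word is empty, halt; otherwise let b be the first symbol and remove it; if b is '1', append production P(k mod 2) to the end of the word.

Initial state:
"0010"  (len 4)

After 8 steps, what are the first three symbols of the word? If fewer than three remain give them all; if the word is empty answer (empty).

k=0  "0010"  (len 4)
k=1  "010"  (len 3)
k=2  "10"  (len 2)
k=3  "00000"  (len 5)
k=4  "0000"  (len 4)
k=5  "000"  (len 3)
k=6  "00"  (len 2)
k=7  "0"  (len 1)
k=8  (halted — word empty)

(empty)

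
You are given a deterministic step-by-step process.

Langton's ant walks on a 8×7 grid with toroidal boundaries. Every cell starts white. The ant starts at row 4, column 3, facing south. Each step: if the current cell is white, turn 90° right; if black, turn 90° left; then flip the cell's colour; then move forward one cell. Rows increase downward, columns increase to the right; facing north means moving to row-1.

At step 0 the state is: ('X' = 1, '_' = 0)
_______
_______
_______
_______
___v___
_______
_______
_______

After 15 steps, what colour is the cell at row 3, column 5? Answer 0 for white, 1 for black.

1

gen 0: _______
_______
_______
_______
___v___
_______
_______
_______
gen 1: _______
_______
_______
_______
__<X___
_______
_______
_______
gen 2: _______
_______
_______
__^____
__XX___
_______
_______
_______
gen 3: _______
_______
_______
__X>___
__XX___
_______
_______
_______
gen 4: _______
_______
_______
__XX___
__Xv___
_______
_______
_______
gen 5: _______
_______
_______
__XX___
__X_>__
_______
_______
_______
gen 6: _______
_______
_______
__XX___
__X_X__
____v__
_______
_______
gen 7: _______
_______
_______
__XX___
__X_X__
___<X__
_______
_______
gen 8: _______
_______
_______
__XX___
__X^X__
___XX__
_______
_______
gen 9: _______
_______
_______
__XX___
__XX>__
___XX__
_______
_______
gen 10: _______
_______
_______
__XX^__
__XX___
___XX__
_______
_______
gen 11: _______
_______
_______
__XXX>_
__XX___
___XX__
_______
_______
gen 12: _______
_______
_______
__XXXX_
__XX_v_
___XX__
_______
_______
gen 13: _______
_______
_______
__XXXX_
__XX<X_
___XX__
_______
_______
gen 14: _______
_______
_______
__XX^X_
__XXXX_
___XX__
_______
_______
gen 15: _______
_______
_______
__X<_X_
__XXXX_
___XX__
_______
_______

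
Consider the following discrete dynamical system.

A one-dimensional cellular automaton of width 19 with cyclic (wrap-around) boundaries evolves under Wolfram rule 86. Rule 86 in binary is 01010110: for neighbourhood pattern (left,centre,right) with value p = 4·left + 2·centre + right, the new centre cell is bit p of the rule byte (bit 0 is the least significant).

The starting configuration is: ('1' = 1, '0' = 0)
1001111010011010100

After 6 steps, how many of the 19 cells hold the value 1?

t=0: 1001111010011010100
t=1: 1110001011101010111
t=2: 0011011000101010000
t=3: 0101001101101011000
t=4: 1101110100101001100
t=5: 0100010111101110111
t=6: 0110110000100010001

7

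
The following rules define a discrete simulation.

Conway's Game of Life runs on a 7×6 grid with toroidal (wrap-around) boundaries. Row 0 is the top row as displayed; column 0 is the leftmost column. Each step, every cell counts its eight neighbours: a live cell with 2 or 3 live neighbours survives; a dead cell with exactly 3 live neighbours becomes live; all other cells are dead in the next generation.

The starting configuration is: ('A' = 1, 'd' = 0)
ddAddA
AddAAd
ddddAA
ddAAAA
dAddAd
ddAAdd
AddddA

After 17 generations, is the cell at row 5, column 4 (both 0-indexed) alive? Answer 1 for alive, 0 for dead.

k=0  ddAddA
AddAAd
ddddAA
ddAAAA
dAddAd
ddAAdd
AddddA
k=1  dAdAdd
AddAdd
AdAddd
AdAddd
dAdddA
AAAAAA
AAAAAA
k=2  dddddd
AddAdd
AdAAdA
AdAddA
dddddd
dddddd
dddddd
k=3  dddddd
AAAAAA
ddAAdd
AdAAAA
dddddd
dddddd
dddddd
k=4  AAAAAA
AAddAA
dddddd
dAAdAA
dddAAA
dddddd
dddddd
k=5  ddAAdd
dddddd
ddAAdd
AdAddA
AdAAdA
ddddAd
AAAAAA
k=6  AddddA
dddddd
dAAAdd
AddddA
AdAAdd
dddddd
AAdddA
k=7  dAdddA
AAAddd
AAAddd
AdddAA
AAdddA
ddAddA
dAdddA
k=8  dddddA
dddddA
ddAAdd
ddAdAd
dAdddd
ddAdAA
dAAdAA
k=9  dddddA
ddddAd
ddAAAd
dAAddd
dAAdAA
ddAdAA
dAAddd
k=10  dddddd
ddddAA
dAAdAd
AddddA
ddddAA
ddddAA
AAAAAA
k=11  dAAddd
dddAAA
dAdAAd
AAdAdd
dddddd
dAAddd
AAAAdd
k=12  dddddA
AAdddA
dAdddd
AAdAAd
Addddd
AddAdd
AddAdd
k=13  dAddAA
dAdddA
ddddAd
AAAddA
AdAAAd
AAdddA
AdddAA
k=14  dAdddd
dddddA
ddAdAd
AdAddd
dddAAd
ddAddd
dddddd
k=15  dddddd
dddddd
dAdAdA
dAAdAA
dAAAdd
dddAdd
dddddd
k=16  dddddd
dddddd
dAdAdA
dddddA
AAdddd
dddAdd
dddddd
k=17  dddddd
dddddd
AdddAd
dAAdAA
Addddd
dddddd
dddddd

0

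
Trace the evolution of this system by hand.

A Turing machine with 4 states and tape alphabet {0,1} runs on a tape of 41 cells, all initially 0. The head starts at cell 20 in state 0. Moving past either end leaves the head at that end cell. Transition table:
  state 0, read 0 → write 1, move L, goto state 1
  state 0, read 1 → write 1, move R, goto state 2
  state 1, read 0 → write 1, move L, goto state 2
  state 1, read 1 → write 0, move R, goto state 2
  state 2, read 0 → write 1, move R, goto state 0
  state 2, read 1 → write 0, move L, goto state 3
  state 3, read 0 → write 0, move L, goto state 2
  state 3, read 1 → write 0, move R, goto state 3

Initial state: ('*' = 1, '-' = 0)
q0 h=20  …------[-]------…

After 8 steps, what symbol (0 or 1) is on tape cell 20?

0

[0] q0 h=20  …------[-]------…
[1] q1 h=19  …------[-]*-----…
[2] q2 h=18  …------[-]**----…
[3] q0 h=19  …-----*[*]*-----…
[4] q2 h=20  …----**[*]------…
[5] q3 h=19  …-----*[*]------…
[6] q3 h=20  …----*-[-]------…
[7] q2 h=19  …-----*[-]------…
[8] q0 h=20  …----**[-]------…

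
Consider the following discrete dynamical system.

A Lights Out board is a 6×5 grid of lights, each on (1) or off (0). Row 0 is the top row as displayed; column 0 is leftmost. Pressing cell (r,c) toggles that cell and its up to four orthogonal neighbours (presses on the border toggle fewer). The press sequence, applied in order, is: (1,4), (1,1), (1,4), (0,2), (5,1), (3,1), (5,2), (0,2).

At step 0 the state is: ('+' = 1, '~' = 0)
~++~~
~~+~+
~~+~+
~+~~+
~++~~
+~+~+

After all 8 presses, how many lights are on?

0) ~++~~
~~+~+
~~+~+
~+~~+
~++~~
+~+~+
1) ~++~+
~~++~
~~+~~
~+~~+
~++~~
+~+~+
2) ~~+~+
++~+~
~++~~
~+~~+
~++~~
+~+~+
3) ~~+~~
++~~+
~++~+
~+~~+
~++~~
+~+~+
4) ~+~+~
+++~+
~++~+
~+~~+
~++~~
+~+~+
5) ~+~+~
+++~+
~++~+
~+~~+
~~+~~
~+~~+
6) ~+~+~
+++~+
~~+~+
+~+~+
~++~~
~+~~+
7) ~+~+~
+++~+
~~+~+
+~+~+
~+~~~
~~+++
8) ~~+~~
++~~+
~~+~+
+~+~+
~+~~~
~~+++

13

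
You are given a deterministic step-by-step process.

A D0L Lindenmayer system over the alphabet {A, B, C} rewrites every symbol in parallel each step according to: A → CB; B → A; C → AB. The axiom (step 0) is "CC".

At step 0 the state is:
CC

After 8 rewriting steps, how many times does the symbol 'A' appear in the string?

42

0) CC
1) ABAB
2) CBACBA
3) ABACBABACB
4) CBACBABACBACBABA
5) ABACBABACBACBABACBABACBACB
6) CBACBABACBACBABACBABACBACBABACBACBABACBABA
7) ABACBABACBACBABACBABACBACBABACBACBABACBABACBACBABACBABACBACBABACBACB
8) CBACBABACBACBABACBABACBACBABACBACBABACBABACBACBABACBABACBACBABACBACBABACBABACBACBABACBACBABACBABACBACBABACBABA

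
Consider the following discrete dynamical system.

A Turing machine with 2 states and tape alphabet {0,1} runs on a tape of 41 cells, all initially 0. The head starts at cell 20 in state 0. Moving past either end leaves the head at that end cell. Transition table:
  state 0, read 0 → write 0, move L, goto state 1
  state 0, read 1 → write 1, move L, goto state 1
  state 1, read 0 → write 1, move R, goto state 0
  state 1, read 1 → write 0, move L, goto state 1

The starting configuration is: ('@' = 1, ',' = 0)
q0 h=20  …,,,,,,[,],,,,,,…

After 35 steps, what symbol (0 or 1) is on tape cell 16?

0) q0 h=20  …,,,,,,[,],,,,,,…
1) q1 h=19  …,,,,,,[,],,,,,,…
2) q0 h=20  …,,,,,@[,],,,,,,…
3) q1 h=19  …,,,,,,[@],,,,,,…
4) q1 h=18  …,,,,,,[,],,,,,,…
5) q0 h=19  …,,,,,@[,],,,,,,…
6) q1 h=18  …,,,,,,[@],,,,,,…
7) q1 h=17  …,,,,,,[,],,,,,,…
8) q0 h=18  …,,,,,@[,],,,,,,…
9) q1 h=17  …,,,,,,[@],,,,,,…
10) q1 h=16  …,,,,,,[,],,,,,,…
11) q0 h=17  …,,,,,@[,],,,,,,…
12) q1 h=16  …,,,,,,[@],,,,,,…
13) q1 h=15  …,,,,,,[,],,,,,,…
14) q0 h=16  …,,,,,@[,],,,,,,…
15) q1 h=15  …,,,,,,[@],,,,,,…
16) q1 h=14  …,,,,,,[,],,,,,,…
17) q0 h=15  …,,,,,@[,],,,,,,…
18) q1 h=14  …,,,,,,[@],,,,,,…
19) q1 h=13  …,,,,,,[,],,,,,,…
20) q0 h=14  …,,,,,@[,],,,,,,…
21) q1 h=13  …,,,,,,[@],,,,,,…
22) q1 h=12  …,,,,,,[,],,,,,,…
23) q0 h=13  …,,,,,@[,],,,,,,…
24) q1 h=12  …,,,,,,[@],,,,,,…
25) q1 h=11  …,,,,,,[,],,,,,,…
26) q0 h=12  …,,,,,@[,],,,,,,…
27) q1 h=11  …,,,,,,[@],,,,,,…
28) q1 h=10  …,,,,,,[,],,,,,,…
29) q0 h=11  …,,,,,@[,],,,,,,…
30) q1 h=10  …,,,,,,[@],,,,,,…
31) q1 h= 9  …,,,,,,[,],,,,,,…
32) q0 h=10  …,,,,,@[,],,,,,,…
33) q1 h= 9  …,,,,,,[@],,,,,,…
34) q1 h= 8  …,,,,,,[,],,,,,,…
35) q0 h= 9  …,,,,,@[,],,,,,,…

0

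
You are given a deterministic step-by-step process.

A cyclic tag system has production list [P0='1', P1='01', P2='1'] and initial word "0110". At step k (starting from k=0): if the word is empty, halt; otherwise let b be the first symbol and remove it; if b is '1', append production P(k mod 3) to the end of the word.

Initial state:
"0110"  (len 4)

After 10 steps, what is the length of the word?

k=0  "0110"  (len 4)
k=1  "110"  (len 3)
k=2  "1001"  (len 4)
k=3  "0011"  (len 4)
k=4  "011"  (len 3)
k=5  "11"  (len 2)
k=6  "11"  (len 2)
k=7  "11"  (len 2)
k=8  "101"  (len 3)
k=9  "011"  (len 3)
k=10  "11"  (len 2)

2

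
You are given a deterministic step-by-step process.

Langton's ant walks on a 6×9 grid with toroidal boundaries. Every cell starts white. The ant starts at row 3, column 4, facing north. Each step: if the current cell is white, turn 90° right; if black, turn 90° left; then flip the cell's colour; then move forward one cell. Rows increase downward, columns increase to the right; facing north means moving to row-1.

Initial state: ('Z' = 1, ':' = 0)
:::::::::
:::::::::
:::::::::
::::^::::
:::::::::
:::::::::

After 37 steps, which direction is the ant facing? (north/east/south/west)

west

[0] :::::::::
:::::::::
:::::::::
::::^::::
:::::::::
:::::::::
[1] :::::::::
:::::::::
:::::::::
::::Z>:::
:::::::::
:::::::::
[2] :::::::::
:::::::::
:::::::::
::::ZZ:::
:::::v:::
:::::::::
[3] :::::::::
:::::::::
:::::::::
::::ZZ:::
::::<Z:::
:::::::::
[4] :::::::::
:::::::::
:::::::::
::::^Z:::
::::ZZ:::
:::::::::
[5] :::::::::
:::::::::
:::::::::
:::<:Z:::
::::ZZ:::
:::::::::
[6] :::::::::
:::::::::
:::^:::::
:::Z:Z:::
::::ZZ:::
:::::::::
[7] :::::::::
:::::::::
:::Z>::::
:::Z:Z:::
::::ZZ:::
:::::::::
[8] :::::::::
:::::::::
:::ZZ::::
:::ZvZ:::
::::ZZ:::
:::::::::
[9] :::::::::
:::::::::
:::ZZ::::
:::<ZZ:::
::::ZZ:::
:::::::::
[10] :::::::::
:::::::::
:::ZZ::::
::::ZZ:::
:::vZZ:::
:::::::::
[11] :::::::::
:::::::::
:::ZZ::::
::::ZZ:::
::<ZZZ:::
:::::::::
[12] :::::::::
:::::::::
:::ZZ::::
::^:ZZ:::
::ZZZZ:::
:::::::::
[13] :::::::::
:::::::::
:::ZZ::::
::Z>ZZ:::
::ZZZZ:::
:::::::::
[14] :::::::::
:::::::::
:::ZZ::::
::ZZZZ:::
::ZvZZ:::
:::::::::
[15] :::::::::
:::::::::
:::ZZ::::
::ZZZZ:::
::Z:>Z:::
:::::::::
[16] :::::::::
:::::::::
:::ZZ::::
::ZZ^Z:::
::Z::Z:::
:::::::::
[17] :::::::::
:::::::::
:::ZZ::::
::Z<:Z:::
::Z::Z:::
:::::::::
[18] :::::::::
:::::::::
:::ZZ::::
::Z::Z:::
::Zv:Z:::
:::::::::
[19] :::::::::
:::::::::
:::ZZ::::
::Z::Z:::
::<Z:Z:::
:::::::::
[20] :::::::::
:::::::::
:::ZZ::::
::Z::Z:::
:::Z:Z:::
::v::::::
[21] :::::::::
:::::::::
:::ZZ::::
::Z::Z:::
:::Z:Z:::
:<Z::::::
[22] :::::::::
:::::::::
:::ZZ::::
::Z::Z:::
:^:Z:Z:::
:ZZ::::::
[23] :::::::::
:::::::::
:::ZZ::::
::Z::Z:::
:Z>Z:Z:::
:ZZ::::::
[24] :::::::::
:::::::::
:::ZZ::::
::Z::Z:::
:ZZZ:Z:::
:Zv::::::
[25] :::::::::
:::::::::
:::ZZ::::
::Z::Z:::
:ZZZ:Z:::
:Z:>:::::
[26] :::v:::::
:::::::::
:::ZZ::::
::Z::Z:::
:ZZZ:Z:::
:Z:Z:::::
[27] ::<Z:::::
:::::::::
:::ZZ::::
::Z::Z:::
:ZZZ:Z:::
:Z:Z:::::
[28] ::ZZ:::::
:::::::::
:::ZZ::::
::Z::Z:::
:ZZZ:Z:::
:Z^Z:::::
[29] ::ZZ:::::
:::::::::
:::ZZ::::
::Z::Z:::
:ZZZ:Z:::
:ZZ>:::::
[30] ::ZZ:::::
:::::::::
:::ZZ::::
::Z::Z:::
:ZZ^:Z:::
:ZZ::::::
[31] ::ZZ:::::
:::::::::
:::ZZ::::
::Z::Z:::
:Z<::Z:::
:ZZ::::::
[32] ::ZZ:::::
:::::::::
:::ZZ::::
::Z::Z:::
:Z:::Z:::
:Zv::::::
[33] ::ZZ:::::
:::::::::
:::ZZ::::
::Z::Z:::
:Z:::Z:::
:Z:>:::::
[34] ::Zv:::::
:::::::::
:::ZZ::::
::Z::Z:::
:Z:::Z:::
:Z:Z:::::
[35] ::Z:>::::
:::::::::
:::ZZ::::
::Z::Z:::
:Z:::Z:::
:Z:Z:::::
[36] ::Z:Z::::
::::v::::
:::ZZ::::
::Z::Z:::
:Z:::Z:::
:Z:Z:::::
[37] ::Z:Z::::
:::<Z::::
:::ZZ::::
::Z::Z:::
:Z:::Z:::
:Z:Z:::::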